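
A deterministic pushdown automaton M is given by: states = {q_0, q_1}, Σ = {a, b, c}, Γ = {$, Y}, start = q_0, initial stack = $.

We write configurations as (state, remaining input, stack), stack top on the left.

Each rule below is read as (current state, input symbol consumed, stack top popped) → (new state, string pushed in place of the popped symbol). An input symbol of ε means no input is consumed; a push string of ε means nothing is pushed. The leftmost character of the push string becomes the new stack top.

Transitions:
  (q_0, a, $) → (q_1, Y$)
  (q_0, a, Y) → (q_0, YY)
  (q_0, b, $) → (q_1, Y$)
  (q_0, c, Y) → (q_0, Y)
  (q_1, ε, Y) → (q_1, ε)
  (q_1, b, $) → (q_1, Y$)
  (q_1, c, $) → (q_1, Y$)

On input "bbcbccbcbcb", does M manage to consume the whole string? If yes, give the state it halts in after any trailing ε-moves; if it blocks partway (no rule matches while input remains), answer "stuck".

(q_0, bbcbccbcbcb, $) ⊢ (q_1, bcbccbcbcb, Y$) ⊢ (q_1, bcbccbcbcb, $) ⊢ (q_1, cbccbcbcb, Y$) ⊢ (q_1, cbccbcbcb, $) ⊢ (q_1, bccbcbcb, Y$) ⊢ (q_1, bccbcbcb, $) ⊢ (q_1, ccbcbcb, Y$) ⊢ (q_1, ccbcbcb, $) ⊢ (q_1, cbcbcb, Y$) ⊢ (q_1, cbcbcb, $) ⊢ (q_1, bcbcb, Y$) ⊢ (q_1, bcbcb, $) ⊢ (q_1, cbcb, Y$) ⊢ (q_1, cbcb, $) ⊢ (q_1, bcb, Y$) ⊢ (q_1, bcb, $) ⊢ (q_1, cb, Y$) ⊢ (q_1, cb, $) ⊢ (q_1, b, Y$) ⊢ (q_1, b, $) ⊢ (q_1, ε, Y$) ⊢ (q_1, ε, $)
All input consumed; M is in state q_1.

q_1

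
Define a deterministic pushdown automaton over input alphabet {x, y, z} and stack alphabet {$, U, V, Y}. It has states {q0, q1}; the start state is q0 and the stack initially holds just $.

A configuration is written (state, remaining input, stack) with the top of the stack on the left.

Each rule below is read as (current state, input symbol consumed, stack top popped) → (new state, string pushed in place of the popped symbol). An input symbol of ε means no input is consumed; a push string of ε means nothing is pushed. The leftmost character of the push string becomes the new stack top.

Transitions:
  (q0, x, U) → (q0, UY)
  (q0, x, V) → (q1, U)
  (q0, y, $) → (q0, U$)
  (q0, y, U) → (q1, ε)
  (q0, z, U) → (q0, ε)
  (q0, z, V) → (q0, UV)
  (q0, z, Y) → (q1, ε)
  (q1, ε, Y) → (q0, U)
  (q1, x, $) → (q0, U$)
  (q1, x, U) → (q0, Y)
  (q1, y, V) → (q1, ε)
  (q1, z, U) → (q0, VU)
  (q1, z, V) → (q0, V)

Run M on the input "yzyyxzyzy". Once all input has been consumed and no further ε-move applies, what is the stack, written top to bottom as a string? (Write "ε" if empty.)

(q0, yzyyxzyzy, $)
  read y, top $: go to q0, push U$ → (q0, zyyxzyzy, U$)
  read z, top U: go to q0, push ε → (q0, yyxzyzy, $)
  read y, top $: go to q0, push U$ → (q0, yxzyzy, U$)
  read y, top U: go to q1, push ε → (q1, xzyzy, $)
  read x, top $: go to q0, push U$ → (q0, zyzy, U$)
  read z, top U: go to q0, push ε → (q0, yzy, $)
  read y, top $: go to q0, push U$ → (q0, zy, U$)
  read z, top U: go to q0, push ε → (q0, y, $)
  read y, top $: go to q0, push U$ → (q0, ε, U$)
All input consumed in state q0 with stack U$.

U$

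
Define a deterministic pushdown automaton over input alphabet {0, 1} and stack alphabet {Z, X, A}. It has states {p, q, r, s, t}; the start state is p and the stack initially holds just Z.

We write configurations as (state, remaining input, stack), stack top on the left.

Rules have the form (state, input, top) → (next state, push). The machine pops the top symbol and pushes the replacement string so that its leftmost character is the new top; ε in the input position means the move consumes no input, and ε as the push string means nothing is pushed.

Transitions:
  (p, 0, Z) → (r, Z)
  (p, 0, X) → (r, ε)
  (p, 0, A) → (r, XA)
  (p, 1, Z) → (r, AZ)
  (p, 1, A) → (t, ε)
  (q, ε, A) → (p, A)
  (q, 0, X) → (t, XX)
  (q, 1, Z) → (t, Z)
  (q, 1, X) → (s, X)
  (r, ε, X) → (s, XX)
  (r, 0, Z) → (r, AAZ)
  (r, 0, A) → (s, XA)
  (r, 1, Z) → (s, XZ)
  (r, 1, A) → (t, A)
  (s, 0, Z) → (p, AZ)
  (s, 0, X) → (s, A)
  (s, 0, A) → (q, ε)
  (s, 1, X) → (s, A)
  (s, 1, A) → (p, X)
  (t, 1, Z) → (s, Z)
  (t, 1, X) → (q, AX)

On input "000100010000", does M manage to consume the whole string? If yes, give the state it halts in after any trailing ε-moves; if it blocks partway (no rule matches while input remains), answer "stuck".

(p, 000100010000, Z)
  read 0, top Z: go to r, push Z → (r, 00100010000, Z)
  read 0, top Z: go to r, push AAZ → (r, 0100010000, AAZ)
  read 0, top A: go to s, push XA → (s, 100010000, XAAZ)
  read 1, top X: go to s, push A → (s, 00010000, AAAZ)
  read 0, top A: go to q, push ε → (q, 0010000, AAZ)
  ε-move, top A: go to p, push A → (p, 0010000, AAZ)
  read 0, top A: go to r, push XA → (r, 010000, XAAZ)
  ε-move, top X: go to s, push XX → (s, 010000, XXAAZ)
  read 0, top X: go to s, push A → (s, 10000, AXAAZ)
  read 1, top A: go to p, push X → (p, 0000, XXAAZ)
  read 0, top X: go to r, push ε → (r, 000, XAAZ)
  ε-move, top X: go to s, push XX → (s, 000, XXAAZ)
  read 0, top X: go to s, push A → (s, 00, AXAAZ)
  read 0, top A: go to q, push ε → (q, 0, XAAZ)
  read 0, top X: go to t, push XX → (t, ε, XXAAZ)
All input consumed; M is in state t.

t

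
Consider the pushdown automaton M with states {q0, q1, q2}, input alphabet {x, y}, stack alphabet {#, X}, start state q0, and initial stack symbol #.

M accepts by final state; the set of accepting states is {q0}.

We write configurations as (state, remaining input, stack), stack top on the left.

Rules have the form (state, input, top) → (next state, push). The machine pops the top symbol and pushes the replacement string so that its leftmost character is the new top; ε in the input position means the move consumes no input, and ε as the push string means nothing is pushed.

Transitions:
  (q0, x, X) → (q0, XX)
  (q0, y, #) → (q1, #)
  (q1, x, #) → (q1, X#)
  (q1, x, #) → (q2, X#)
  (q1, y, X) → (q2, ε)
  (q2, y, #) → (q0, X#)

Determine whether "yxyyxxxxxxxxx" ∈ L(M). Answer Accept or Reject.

One accepting computation: (q0, yxyyxxxxxxxxx, #) ⊢ (q1, xyyxxxxxxxxx, #) ⊢ (q1, yyxxxxxxxxx, X#) ⊢ (q2, yxxxxxxxxx, #) ⊢ (q0, xxxxxxxxx, X#) ⊢ (q0, xxxxxxxx, XX#) ⊢ (q0, xxxxxxx, XXX#) ⊢ (q0, xxxxxx, XXXX#) ⊢ (q0, xxxxx, XXXXX#) ⊢ (q0, xxxx, XXXXXX#) ⊢ (q0, xxx, XXXXXXX#) ⊢ (q0, xx, XXXXXXXX#) ⊢ (q0, x, XXXXXXXXX#) ⊢ (q0, ε, XXXXXXXXXX#)
All input consumed and state q0 ∈ F.

Accept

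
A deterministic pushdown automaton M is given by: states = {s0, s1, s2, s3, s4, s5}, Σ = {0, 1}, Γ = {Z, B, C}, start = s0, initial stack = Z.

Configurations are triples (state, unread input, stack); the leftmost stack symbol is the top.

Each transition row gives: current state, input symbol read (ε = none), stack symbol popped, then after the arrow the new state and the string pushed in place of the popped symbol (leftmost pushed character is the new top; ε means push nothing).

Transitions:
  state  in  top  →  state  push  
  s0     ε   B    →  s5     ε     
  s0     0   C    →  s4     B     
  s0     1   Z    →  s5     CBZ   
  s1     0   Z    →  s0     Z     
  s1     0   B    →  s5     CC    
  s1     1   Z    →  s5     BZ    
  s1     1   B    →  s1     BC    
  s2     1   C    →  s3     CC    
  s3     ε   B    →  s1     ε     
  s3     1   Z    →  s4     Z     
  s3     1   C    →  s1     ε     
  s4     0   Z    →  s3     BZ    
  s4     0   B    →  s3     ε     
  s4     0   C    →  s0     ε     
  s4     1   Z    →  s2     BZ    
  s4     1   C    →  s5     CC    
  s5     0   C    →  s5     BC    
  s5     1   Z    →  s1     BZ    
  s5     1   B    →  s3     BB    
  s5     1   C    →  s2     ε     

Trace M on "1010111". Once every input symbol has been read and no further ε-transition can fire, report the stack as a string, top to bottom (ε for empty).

CCBZ

(s0, 1010111, Z)
  read 1, top Z: go to s5, push CBZ → (s5, 010111, CBZ)
  read 0, top C: go to s5, push BC → (s5, 10111, BCBZ)
  read 1, top B: go to s3, push BB → (s3, 0111, BBCBZ)
  ε-move, top B: go to s1, push ε → (s1, 0111, BCBZ)
  read 0, top B: go to s5, push CC → (s5, 111, CCCBZ)
  read 1, top C: go to s2, push ε → (s2, 11, CCBZ)
  read 1, top C: go to s3, push CC → (s3, 1, CCCBZ)
  read 1, top C: go to s1, push ε → (s1, ε, CCBZ)
All input consumed in state s1 with stack CCBZ.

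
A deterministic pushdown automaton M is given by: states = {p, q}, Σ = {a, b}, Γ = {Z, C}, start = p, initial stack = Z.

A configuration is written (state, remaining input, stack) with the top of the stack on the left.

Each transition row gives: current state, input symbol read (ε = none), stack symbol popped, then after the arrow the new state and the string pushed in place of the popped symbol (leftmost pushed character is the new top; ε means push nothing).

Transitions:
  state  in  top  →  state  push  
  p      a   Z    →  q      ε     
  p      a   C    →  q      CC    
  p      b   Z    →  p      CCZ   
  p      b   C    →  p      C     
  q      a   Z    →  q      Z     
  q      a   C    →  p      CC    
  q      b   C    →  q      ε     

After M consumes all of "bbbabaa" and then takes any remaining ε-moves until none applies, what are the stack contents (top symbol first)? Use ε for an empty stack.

(p, bbbabaa, Z)
  read b, top Z: go to p, push CCZ → (p, bbabaa, CCZ)
  read b, top C: go to p, push C → (p, babaa, CCZ)
  read b, top C: go to p, push C → (p, abaa, CCZ)
  read a, top C: go to q, push CC → (q, baa, CCCZ)
  read b, top C: go to q, push ε → (q, aa, CCZ)
  read a, top C: go to p, push CC → (p, a, CCCZ)
  read a, top C: go to q, push CC → (q, ε, CCCCZ)
All input consumed in state q with stack CCCCZ.

CCCCZ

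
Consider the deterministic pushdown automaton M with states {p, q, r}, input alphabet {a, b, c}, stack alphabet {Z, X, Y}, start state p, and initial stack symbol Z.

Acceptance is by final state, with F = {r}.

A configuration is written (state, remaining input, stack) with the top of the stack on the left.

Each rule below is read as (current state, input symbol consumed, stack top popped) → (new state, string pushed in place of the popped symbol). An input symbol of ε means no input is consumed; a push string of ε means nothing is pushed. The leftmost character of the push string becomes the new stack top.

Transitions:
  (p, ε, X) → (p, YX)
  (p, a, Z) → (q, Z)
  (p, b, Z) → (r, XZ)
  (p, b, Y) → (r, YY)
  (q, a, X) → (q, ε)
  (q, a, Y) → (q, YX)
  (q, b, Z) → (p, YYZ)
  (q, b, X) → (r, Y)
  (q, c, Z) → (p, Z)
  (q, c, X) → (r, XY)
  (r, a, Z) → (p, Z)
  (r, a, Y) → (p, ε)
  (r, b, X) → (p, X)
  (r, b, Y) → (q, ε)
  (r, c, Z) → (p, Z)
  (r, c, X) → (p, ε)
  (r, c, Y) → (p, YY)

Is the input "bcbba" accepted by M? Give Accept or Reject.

(p, bcbba, Z)
  read b, top Z: go to r, push XZ → (r, cbba, XZ)
  read c, top X: go to p, push ε → (p, bba, Z)
  read b, top Z: go to r, push XZ → (r, ba, XZ)
  read b, top X: go to p, push X → (p, a, XZ)
  ε-move, top X: go to p, push YX → (p, a, YXZ)
No transition applies at (p, a, YXZ); input not fully consumed.

Reject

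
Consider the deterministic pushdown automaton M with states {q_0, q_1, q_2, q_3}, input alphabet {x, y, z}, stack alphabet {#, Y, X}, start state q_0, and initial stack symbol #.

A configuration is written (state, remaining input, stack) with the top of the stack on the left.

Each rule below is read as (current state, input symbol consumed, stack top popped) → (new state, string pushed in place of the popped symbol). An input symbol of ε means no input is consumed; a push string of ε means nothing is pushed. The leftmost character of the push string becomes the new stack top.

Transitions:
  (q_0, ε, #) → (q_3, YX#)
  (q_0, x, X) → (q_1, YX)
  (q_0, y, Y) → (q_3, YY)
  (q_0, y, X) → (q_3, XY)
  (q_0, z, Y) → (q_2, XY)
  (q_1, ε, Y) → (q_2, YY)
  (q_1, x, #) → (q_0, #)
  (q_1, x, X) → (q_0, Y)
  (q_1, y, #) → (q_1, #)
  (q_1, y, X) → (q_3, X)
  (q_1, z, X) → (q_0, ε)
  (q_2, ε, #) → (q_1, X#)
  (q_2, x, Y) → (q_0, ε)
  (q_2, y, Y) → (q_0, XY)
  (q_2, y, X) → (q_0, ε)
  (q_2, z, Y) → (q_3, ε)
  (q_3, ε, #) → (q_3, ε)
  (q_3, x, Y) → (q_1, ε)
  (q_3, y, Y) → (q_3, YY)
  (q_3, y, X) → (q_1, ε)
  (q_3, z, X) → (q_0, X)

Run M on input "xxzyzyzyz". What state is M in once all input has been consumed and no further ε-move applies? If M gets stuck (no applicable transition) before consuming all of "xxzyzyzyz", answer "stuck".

(q_0, xxzyzyzyz, #)
  ε-move, top #: go to q_3, push YX# → (q_3, xxzyzyzyz, YX#)
  read x, top Y: go to q_1, push ε → (q_1, xzyzyzyz, X#)
  read x, top X: go to q_0, push Y → (q_0, zyzyzyz, Y#)
  read z, top Y: go to q_2, push XY → (q_2, yzyzyz, XY#)
  read y, top X: go to q_0, push ε → (q_0, zyzyz, Y#)
  read z, top Y: go to q_2, push XY → (q_2, yzyz, XY#)
  read y, top X: go to q_0, push ε → (q_0, zyz, Y#)
  read z, top Y: go to q_2, push XY → (q_2, yz, XY#)
  read y, top X: go to q_0, push ε → (q_0, z, Y#)
  read z, top Y: go to q_2, push XY → (q_2, ε, XY#)
All input consumed; M is in state q_2.

q_2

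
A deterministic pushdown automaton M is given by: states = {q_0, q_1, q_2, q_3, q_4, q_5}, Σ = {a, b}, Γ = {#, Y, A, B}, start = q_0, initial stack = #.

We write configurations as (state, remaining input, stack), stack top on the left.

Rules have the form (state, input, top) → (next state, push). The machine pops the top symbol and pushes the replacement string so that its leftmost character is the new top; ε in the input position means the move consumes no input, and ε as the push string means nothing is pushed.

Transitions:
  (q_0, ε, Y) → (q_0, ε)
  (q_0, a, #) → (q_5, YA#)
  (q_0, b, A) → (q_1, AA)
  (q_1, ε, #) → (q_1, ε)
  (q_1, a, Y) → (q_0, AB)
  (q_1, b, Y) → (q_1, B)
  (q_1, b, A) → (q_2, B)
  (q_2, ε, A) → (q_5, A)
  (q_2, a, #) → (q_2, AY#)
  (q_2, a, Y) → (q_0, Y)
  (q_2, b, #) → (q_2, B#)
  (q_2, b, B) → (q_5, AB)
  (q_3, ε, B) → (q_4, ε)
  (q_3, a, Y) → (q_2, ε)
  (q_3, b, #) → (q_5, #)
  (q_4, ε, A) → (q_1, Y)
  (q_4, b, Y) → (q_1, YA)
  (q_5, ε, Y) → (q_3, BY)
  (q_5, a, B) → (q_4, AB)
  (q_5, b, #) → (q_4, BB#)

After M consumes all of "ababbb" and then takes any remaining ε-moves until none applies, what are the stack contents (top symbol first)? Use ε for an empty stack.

ABABAA#

(q_0, ababbb, #) ⊢ (q_5, babbb, YA#) ⊢ (q_3, babbb, BYA#) ⊢ (q_4, babbb, YA#) ⊢ (q_1, abbb, YAA#) ⊢ (q_0, bbb, ABAA#) ⊢ (q_1, bb, AABAA#) ⊢ (q_2, b, BABAA#) ⊢ (q_5, ε, ABABAA#)
All input consumed in state q_5 with stack ABABAA#.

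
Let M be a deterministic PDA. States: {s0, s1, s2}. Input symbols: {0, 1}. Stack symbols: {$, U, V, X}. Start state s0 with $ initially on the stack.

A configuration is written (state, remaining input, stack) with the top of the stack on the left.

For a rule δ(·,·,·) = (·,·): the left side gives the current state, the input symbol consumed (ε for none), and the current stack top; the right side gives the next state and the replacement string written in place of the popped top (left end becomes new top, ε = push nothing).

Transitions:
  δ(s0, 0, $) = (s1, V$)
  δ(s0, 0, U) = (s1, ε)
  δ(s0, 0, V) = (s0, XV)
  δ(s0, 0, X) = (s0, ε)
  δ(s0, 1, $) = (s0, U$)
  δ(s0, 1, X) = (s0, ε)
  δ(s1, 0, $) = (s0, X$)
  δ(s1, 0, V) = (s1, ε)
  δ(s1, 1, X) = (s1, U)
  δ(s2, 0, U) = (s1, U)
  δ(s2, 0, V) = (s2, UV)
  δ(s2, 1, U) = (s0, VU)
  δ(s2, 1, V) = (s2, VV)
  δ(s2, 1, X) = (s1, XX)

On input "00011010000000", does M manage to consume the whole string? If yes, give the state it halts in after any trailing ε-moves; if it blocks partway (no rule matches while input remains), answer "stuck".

(s0, 00011010000000, $)
  read 0, top $: go to s1, push V$ → (s1, 0011010000000, V$)
  read 0, top V: go to s1, push ε → (s1, 011010000000, $)
  read 0, top $: go to s0, push X$ → (s0, 11010000000, X$)
  read 1, top X: go to s0, push ε → (s0, 1010000000, $)
  read 1, top $: go to s0, push U$ → (s0, 010000000, U$)
  read 0, top U: go to s1, push ε → (s1, 10000000, $)
No transition for (s1, 1, top $); M blocks with input 10000000 remaining.

stuck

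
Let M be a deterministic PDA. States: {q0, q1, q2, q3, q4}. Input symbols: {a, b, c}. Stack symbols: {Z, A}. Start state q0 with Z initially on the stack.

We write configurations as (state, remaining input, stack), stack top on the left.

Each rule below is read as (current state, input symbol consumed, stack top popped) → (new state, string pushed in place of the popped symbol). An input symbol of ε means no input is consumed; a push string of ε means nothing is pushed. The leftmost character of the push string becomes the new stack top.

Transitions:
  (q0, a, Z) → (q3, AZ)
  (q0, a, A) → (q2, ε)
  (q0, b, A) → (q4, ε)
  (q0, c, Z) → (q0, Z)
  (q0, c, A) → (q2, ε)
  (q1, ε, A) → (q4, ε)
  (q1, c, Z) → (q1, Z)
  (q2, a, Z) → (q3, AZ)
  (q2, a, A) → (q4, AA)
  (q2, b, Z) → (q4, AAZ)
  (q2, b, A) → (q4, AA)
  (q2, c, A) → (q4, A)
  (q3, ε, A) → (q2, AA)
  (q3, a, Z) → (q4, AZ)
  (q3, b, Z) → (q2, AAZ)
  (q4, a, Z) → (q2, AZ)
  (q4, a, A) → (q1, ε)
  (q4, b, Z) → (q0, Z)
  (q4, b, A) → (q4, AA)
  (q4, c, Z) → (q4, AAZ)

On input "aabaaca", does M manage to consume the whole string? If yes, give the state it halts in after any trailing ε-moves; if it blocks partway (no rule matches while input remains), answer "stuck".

q4

(q0, aabaaca, Z) ⊢ (q3, abaaca, AZ) ⊢ (q2, abaaca, AAZ) ⊢ (q4, baaca, AAAZ) ⊢ (q4, aaca, AAAAZ) ⊢ (q1, aca, AAAZ) ⊢ (q4, aca, AAZ) ⊢ (q1, ca, AZ) ⊢ (q4, ca, Z) ⊢ (q4, a, AAZ) ⊢ (q1, ε, AZ) ⊢ (q4, ε, Z)
All input consumed; M is in state q4.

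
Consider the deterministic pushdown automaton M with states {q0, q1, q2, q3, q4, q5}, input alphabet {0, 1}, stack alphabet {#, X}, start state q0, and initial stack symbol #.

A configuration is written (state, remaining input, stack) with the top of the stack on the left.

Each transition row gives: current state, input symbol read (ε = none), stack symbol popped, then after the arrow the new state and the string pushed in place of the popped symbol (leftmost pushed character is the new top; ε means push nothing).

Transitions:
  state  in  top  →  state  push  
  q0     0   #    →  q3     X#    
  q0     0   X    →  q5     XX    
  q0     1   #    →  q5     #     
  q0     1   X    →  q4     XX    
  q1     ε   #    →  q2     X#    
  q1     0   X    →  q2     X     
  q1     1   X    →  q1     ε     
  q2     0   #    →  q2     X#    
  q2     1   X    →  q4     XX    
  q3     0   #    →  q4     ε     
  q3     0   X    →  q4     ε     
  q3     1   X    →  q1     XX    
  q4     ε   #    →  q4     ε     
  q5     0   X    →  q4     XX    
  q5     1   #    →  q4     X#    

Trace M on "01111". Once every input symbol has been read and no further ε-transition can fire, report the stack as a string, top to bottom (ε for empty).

XX#

(q0, 01111, #)
  read 0, top #: go to q3, push X# → (q3, 1111, X#)
  read 1, top X: go to q1, push XX → (q1, 111, XX#)
  read 1, top X: go to q1, push ε → (q1, 11, X#)
  read 1, top X: go to q1, push ε → (q1, 1, #)
  ε-move, top #: go to q2, push X# → (q2, 1, X#)
  read 1, top X: go to q4, push XX → (q4, ε, XX#)
All input consumed in state q4 with stack XX#.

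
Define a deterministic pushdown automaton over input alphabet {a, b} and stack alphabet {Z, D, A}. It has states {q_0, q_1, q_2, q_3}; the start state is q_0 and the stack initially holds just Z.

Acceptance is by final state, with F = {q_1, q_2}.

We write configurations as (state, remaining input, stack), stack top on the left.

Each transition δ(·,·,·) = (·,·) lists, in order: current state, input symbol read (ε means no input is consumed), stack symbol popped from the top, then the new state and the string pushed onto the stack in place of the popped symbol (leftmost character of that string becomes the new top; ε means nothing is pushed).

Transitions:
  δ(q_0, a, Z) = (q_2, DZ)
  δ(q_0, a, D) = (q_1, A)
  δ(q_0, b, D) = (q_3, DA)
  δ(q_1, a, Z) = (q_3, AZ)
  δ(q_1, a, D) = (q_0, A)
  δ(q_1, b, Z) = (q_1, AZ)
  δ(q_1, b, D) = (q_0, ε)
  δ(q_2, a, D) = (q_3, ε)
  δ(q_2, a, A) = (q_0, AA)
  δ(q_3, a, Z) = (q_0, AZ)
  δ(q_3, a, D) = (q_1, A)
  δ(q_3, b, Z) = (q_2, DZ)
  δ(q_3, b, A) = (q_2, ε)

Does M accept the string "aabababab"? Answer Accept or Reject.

Accept

(q_0, aabababab, Z)
  read a, top Z: go to q_2, push DZ → (q_2, abababab, DZ)
  read a, top D: go to q_3, push ε → (q_3, bababab, Z)
  read b, top Z: go to q_2, push DZ → (q_2, ababab, DZ)
  read a, top D: go to q_3, push ε → (q_3, babab, Z)
  read b, top Z: go to q_2, push DZ → (q_2, abab, DZ)
  read a, top D: go to q_3, push ε → (q_3, bab, Z)
  read b, top Z: go to q_2, push DZ → (q_2, ab, DZ)
  read a, top D: go to q_3, push ε → (q_3, b, Z)
  read b, top Z: go to q_2, push DZ → (q_2, ε, DZ)
All input consumed; state q_2 ∈ F.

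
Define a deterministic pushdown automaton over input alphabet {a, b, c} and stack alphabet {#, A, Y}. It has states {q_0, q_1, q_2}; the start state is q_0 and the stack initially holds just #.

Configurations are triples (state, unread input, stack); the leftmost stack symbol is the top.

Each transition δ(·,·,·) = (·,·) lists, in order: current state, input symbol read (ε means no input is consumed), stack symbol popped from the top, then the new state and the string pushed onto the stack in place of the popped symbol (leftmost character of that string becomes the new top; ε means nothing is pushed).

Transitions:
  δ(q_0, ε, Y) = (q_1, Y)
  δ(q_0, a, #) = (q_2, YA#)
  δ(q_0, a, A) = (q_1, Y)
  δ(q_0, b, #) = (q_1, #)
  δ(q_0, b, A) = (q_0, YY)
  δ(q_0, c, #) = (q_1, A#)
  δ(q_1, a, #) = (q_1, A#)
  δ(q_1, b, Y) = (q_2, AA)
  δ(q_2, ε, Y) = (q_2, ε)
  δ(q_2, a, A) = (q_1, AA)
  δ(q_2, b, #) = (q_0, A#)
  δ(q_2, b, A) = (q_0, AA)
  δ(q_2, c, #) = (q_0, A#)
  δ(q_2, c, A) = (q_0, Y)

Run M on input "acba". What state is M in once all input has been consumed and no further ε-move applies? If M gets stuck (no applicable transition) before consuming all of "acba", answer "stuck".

q_1

(q_0, acba, #)
  read a, top #: go to q_2, push YA# → (q_2, cba, YA#)
  ε-move, top Y: go to q_2, push ε → (q_2, cba, A#)
  read c, top A: go to q_0, push Y → (q_0, ba, Y#)
  ε-move, top Y: go to q_1, push Y → (q_1, ba, Y#)
  read b, top Y: go to q_2, push AA → (q_2, a, AA#)
  read a, top A: go to q_1, push AA → (q_1, ε, AAA#)
All input consumed; M is in state q_1.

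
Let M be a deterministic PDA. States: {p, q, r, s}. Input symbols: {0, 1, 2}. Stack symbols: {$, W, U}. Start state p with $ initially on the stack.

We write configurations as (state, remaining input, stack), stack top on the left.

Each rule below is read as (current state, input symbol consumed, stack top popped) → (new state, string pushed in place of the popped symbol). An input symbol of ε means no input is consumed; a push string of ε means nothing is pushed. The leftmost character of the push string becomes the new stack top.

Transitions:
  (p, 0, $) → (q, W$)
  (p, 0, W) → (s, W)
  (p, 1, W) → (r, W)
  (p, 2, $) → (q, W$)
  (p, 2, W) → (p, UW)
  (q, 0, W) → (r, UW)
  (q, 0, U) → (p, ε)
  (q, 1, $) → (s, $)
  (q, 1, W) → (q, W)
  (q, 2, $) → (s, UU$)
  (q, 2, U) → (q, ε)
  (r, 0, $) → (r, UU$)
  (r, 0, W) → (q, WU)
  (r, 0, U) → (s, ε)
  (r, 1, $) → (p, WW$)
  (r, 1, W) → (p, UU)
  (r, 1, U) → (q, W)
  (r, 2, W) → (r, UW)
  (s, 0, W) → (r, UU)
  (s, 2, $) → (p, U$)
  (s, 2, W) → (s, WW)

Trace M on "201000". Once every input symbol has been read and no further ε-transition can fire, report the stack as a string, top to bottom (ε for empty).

UUW$

(p, 201000, $)
  read 2, top $: go to q, push W$ → (q, 01000, W$)
  read 0, top W: go to r, push UW → (r, 1000, UW$)
  read 1, top U: go to q, push W → (q, 000, WW$)
  read 0, top W: go to r, push UW → (r, 00, UWW$)
  read 0, top U: go to s, push ε → (s, 0, WW$)
  read 0, top W: go to r, push UU → (r, ε, UUW$)
All input consumed in state r with stack UUW$.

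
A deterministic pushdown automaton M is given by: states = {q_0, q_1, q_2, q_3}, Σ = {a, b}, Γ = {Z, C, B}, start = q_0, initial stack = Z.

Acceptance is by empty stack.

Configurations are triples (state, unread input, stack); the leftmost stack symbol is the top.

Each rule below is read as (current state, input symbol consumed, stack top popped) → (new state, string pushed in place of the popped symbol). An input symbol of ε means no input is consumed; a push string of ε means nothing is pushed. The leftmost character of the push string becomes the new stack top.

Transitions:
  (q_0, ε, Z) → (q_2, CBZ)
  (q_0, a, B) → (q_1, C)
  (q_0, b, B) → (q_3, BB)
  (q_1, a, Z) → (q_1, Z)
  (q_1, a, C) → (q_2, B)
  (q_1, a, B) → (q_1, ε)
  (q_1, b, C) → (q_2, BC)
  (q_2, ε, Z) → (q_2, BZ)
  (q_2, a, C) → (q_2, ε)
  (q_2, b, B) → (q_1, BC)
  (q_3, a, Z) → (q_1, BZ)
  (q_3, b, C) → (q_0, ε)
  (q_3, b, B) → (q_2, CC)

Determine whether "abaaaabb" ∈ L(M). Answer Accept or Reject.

(q_0, abaaaabb, Z)
  ε-move, top Z: go to q_2, push CBZ → (q_2, abaaaabb, CBZ)
  read a, top C: go to q_2, push ε → (q_2, baaaabb, BZ)
  read b, top B: go to q_1, push BC → (q_1, aaaabb, BCZ)
  read a, top B: go to q_1, push ε → (q_1, aaabb, CZ)
  read a, top C: go to q_2, push B → (q_2, aabb, BZ)
No transition applies at (q_2, aabb, BZ); input not fully consumed.

Reject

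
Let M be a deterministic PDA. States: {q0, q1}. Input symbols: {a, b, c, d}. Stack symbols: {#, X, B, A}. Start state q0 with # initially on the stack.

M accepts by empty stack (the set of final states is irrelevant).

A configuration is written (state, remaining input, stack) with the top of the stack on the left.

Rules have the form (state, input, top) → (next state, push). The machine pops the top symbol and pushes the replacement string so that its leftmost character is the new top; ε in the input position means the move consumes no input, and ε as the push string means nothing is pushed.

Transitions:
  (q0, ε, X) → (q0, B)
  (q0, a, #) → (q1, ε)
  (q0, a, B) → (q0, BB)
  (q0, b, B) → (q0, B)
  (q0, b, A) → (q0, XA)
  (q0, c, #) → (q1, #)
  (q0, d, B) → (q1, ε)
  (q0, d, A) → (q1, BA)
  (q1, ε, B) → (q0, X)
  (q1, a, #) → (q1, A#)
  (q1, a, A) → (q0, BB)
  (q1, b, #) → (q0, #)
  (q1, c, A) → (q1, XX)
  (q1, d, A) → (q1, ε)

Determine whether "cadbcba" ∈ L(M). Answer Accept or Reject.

(q0, cadbcba, #) ⊢ (q1, adbcba, #) ⊢ (q1, dbcba, A#) ⊢ (q1, bcba, #) ⊢ (q0, cba, #) ⊢ (q1, ba, #) ⊢ (q0, a, #) ⊢ (q1, ε, ε)
All input consumed and the stack is empty.

Accept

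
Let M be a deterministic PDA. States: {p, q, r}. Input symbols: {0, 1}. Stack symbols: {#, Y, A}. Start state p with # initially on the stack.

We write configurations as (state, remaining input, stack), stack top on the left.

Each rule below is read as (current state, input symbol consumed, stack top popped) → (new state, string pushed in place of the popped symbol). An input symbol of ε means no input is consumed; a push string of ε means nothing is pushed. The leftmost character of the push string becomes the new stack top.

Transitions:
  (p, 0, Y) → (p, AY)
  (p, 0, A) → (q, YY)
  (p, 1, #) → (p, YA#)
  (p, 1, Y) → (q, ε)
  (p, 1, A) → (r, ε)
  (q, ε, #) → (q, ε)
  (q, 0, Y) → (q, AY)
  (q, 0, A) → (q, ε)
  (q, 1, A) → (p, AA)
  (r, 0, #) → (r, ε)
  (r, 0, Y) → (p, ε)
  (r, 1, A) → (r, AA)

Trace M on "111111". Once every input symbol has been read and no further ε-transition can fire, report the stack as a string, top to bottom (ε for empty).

(p, 111111, #)
  read 1, top #: go to p, push YA# → (p, 11111, YA#)
  read 1, top Y: go to q, push ε → (q, 1111, A#)
  read 1, top A: go to p, push AA → (p, 111, AA#)
  read 1, top A: go to r, push ε → (r, 11, A#)
  read 1, top A: go to r, push AA → (r, 1, AA#)
  read 1, top A: go to r, push AA → (r, ε, AAA#)
All input consumed in state r with stack AAA#.

AAA#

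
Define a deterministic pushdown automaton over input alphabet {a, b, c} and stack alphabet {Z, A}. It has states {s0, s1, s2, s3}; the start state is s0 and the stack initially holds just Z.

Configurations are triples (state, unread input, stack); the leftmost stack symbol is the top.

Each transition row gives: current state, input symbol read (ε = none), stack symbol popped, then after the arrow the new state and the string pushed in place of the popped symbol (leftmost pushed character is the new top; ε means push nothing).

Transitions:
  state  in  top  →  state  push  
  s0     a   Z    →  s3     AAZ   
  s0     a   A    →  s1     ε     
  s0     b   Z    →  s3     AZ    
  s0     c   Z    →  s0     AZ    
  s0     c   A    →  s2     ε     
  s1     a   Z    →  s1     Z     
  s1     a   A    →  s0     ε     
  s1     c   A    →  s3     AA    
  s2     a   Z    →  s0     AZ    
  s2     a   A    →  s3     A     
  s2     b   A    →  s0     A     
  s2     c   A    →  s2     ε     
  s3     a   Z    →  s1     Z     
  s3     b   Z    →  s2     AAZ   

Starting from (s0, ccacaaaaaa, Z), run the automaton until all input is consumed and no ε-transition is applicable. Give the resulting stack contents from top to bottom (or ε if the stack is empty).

(s0, ccacaaaaaa, Z)
  read c, top Z: go to s0, push AZ → (s0, cacaaaaaa, AZ)
  read c, top A: go to s2, push ε → (s2, acaaaaaa, Z)
  read a, top Z: go to s0, push AZ → (s0, caaaaaa, AZ)
  read c, top A: go to s2, push ε → (s2, aaaaaa, Z)
  read a, top Z: go to s0, push AZ → (s0, aaaaa, AZ)
  read a, top A: go to s1, push ε → (s1, aaaa, Z)
  read a, top Z: go to s1, push Z → (s1, aaa, Z)
  read a, top Z: go to s1, push Z → (s1, aa, Z)
  read a, top Z: go to s1, push Z → (s1, a, Z)
  read a, top Z: go to s1, push Z → (s1, ε, Z)
All input consumed in state s1 with stack Z.

Z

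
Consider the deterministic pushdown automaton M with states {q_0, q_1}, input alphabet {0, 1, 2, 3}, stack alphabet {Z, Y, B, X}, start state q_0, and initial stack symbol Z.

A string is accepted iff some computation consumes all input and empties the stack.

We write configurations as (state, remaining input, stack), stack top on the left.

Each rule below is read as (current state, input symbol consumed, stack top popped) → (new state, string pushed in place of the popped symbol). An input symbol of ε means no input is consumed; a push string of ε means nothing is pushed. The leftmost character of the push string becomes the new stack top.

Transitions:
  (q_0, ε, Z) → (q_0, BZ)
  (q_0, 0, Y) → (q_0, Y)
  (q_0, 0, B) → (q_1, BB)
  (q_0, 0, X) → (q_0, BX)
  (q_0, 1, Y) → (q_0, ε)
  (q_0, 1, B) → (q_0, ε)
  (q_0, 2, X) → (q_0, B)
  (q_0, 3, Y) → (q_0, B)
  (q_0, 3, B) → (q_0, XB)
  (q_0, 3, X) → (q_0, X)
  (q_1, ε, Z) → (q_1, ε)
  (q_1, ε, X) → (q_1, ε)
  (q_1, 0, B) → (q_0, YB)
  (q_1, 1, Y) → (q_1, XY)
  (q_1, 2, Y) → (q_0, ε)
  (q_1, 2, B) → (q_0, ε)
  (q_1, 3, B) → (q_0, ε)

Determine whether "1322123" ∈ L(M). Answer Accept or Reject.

(q_0, 1322123, Z)
  ε-move, top Z: go to q_0, push BZ → (q_0, 1322123, BZ)
  read 1, top B: go to q_0, push ε → (q_0, 322123, Z)
  ε-move, top Z: go to q_0, push BZ → (q_0, 322123, BZ)
  read 3, top B: go to q_0, push XB → (q_0, 22123, XBZ)
  read 2, top X: go to q_0, push B → (q_0, 2123, BBZ)
No transition applies at (q_0, 2123, BBZ); input not fully consumed.

Reject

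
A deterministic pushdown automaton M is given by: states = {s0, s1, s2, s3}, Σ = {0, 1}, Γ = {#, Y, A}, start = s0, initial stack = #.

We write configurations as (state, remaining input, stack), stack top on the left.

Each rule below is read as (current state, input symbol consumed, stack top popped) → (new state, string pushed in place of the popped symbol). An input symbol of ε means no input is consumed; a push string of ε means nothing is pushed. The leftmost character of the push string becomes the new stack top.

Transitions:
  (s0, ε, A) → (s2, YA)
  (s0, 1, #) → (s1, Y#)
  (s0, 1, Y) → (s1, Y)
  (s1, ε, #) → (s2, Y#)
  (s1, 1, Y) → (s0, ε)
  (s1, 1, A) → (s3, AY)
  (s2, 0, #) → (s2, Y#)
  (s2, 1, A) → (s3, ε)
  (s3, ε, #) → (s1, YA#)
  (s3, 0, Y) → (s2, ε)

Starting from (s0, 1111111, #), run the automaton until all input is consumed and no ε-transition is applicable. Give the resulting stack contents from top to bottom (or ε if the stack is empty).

Y#

(s0, 1111111, #) ⊢ (s1, 111111, Y#) ⊢ (s0, 11111, #) ⊢ (s1, 1111, Y#) ⊢ (s0, 111, #) ⊢ (s1, 11, Y#) ⊢ (s0, 1, #) ⊢ (s1, ε, Y#)
All input consumed in state s1 with stack Y#.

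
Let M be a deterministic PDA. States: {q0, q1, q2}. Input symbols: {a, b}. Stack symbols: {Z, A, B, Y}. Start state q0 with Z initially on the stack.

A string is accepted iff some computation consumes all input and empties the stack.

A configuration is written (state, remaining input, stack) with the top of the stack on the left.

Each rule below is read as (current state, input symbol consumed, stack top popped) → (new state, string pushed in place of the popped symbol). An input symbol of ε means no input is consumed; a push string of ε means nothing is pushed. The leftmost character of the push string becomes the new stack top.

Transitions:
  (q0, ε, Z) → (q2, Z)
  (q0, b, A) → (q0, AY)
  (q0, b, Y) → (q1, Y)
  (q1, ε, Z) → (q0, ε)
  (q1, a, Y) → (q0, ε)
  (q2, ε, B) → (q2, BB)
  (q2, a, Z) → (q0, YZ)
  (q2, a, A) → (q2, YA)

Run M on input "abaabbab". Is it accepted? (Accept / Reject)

Reject

(q0, abaabbab, Z) ⊢ (q2, abaabbab, Z) ⊢ (q0, baabbab, YZ) ⊢ (q1, aabbab, YZ) ⊢ (q0, abbab, Z) ⊢ (q2, abbab, Z) ⊢ (q0, bbab, YZ) ⊢ (q1, bab, YZ)
No transition applies at (q1, bab, YZ); input not fully consumed.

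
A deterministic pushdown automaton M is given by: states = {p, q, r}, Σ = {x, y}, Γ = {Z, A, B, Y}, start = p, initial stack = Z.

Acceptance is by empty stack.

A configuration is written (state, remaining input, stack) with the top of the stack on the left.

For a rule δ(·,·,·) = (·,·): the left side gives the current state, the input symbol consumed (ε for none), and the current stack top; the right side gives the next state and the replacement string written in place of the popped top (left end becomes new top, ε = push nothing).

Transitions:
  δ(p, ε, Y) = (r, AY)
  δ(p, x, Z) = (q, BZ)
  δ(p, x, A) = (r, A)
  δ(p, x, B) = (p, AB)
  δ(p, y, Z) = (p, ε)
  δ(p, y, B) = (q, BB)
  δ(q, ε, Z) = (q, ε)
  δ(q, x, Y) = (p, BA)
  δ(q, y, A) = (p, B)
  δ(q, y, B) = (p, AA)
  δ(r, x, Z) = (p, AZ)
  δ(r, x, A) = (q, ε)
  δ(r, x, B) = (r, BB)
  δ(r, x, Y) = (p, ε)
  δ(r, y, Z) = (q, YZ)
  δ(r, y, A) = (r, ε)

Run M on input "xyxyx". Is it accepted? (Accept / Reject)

Accept

(p, xyxyx, Z)
  read x, top Z: go to q, push BZ → (q, yxyx, BZ)
  read y, top B: go to p, push AA → (p, xyx, AAZ)
  read x, top A: go to r, push A → (r, yx, AAZ)
  read y, top A: go to r, push ε → (r, x, AZ)
  read x, top A: go to q, push ε → (q, ε, Z)
  ε-move, top Z: go to q, push ε → (q, ε, ε)
All input consumed and the stack is empty.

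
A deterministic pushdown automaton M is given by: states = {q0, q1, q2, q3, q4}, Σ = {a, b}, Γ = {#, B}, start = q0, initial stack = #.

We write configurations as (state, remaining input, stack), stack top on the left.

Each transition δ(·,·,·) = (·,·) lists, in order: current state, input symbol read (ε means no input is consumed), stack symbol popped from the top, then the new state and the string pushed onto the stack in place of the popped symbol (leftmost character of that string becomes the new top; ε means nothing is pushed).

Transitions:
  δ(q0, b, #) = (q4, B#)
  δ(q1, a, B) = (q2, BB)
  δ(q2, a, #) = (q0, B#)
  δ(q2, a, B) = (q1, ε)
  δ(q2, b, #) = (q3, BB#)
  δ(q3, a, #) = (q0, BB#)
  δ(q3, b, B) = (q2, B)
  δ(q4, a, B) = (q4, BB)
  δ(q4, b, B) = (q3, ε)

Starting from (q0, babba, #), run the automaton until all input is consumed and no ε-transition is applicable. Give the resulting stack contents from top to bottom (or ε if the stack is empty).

#

(q0, babba, #) ⊢ (q4, abba, B#) ⊢ (q4, bba, BB#) ⊢ (q3, ba, B#) ⊢ (q2, a, B#) ⊢ (q1, ε, #)
All input consumed in state q1 with stack #.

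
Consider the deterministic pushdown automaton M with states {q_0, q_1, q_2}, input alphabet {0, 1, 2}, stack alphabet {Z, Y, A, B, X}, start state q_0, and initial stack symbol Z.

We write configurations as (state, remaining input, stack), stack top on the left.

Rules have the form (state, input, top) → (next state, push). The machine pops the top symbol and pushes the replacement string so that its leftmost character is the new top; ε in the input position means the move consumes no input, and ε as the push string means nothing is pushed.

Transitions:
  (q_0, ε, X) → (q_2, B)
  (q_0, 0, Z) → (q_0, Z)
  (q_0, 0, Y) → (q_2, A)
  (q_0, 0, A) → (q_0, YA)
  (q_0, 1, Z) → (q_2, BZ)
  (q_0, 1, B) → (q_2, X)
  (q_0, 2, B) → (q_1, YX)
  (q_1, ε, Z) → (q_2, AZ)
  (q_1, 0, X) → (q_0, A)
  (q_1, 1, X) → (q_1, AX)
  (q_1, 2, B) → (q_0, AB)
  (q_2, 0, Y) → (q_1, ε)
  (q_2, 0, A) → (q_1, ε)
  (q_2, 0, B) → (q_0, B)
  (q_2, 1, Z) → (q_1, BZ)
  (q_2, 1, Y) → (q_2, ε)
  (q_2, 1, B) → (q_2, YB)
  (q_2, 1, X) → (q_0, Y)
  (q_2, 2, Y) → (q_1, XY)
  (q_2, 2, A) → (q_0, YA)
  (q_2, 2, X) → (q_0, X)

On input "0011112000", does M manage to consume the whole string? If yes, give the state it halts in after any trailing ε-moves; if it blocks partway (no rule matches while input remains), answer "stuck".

q_2

(q_0, 0011112000, Z) ⊢ (q_0, 011112000, Z) ⊢ (q_0, 11112000, Z) ⊢ (q_2, 1112000, BZ) ⊢ (q_2, 112000, YBZ) ⊢ (q_2, 12000, BZ) ⊢ (q_2, 2000, YBZ) ⊢ (q_1, 000, XYBZ) ⊢ (q_0, 00, AYBZ) ⊢ (q_0, 0, YAYBZ) ⊢ (q_2, ε, AAYBZ)
All input consumed; M is in state q_2.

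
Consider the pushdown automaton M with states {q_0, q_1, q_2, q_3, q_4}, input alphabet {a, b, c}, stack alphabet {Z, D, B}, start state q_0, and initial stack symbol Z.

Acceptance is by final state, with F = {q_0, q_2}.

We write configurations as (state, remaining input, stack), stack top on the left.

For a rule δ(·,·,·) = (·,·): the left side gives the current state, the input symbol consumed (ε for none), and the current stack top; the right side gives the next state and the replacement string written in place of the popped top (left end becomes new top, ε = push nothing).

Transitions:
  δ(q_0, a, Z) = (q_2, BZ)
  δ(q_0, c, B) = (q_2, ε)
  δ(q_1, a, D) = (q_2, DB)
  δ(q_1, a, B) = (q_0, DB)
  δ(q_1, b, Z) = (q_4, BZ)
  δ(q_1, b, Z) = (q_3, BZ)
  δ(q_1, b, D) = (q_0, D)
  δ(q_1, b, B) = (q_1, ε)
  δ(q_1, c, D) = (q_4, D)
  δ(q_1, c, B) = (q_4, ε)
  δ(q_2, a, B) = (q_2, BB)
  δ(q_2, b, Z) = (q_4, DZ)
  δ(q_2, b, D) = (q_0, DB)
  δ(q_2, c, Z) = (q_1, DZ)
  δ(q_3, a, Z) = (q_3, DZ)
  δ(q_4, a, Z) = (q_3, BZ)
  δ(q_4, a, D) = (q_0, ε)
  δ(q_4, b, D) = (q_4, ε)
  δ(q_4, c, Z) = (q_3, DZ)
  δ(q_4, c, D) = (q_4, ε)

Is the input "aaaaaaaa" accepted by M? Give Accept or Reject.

One accepting computation: (q_0, aaaaaaaa, Z) ⊢ (q_2, aaaaaaa, BZ) ⊢ (q_2, aaaaaa, BBZ) ⊢ (q_2, aaaaa, BBBZ) ⊢ (q_2, aaaa, BBBBZ) ⊢ (q_2, aaa, BBBBBZ) ⊢ (q_2, aa, BBBBBBZ) ⊢ (q_2, a, BBBBBBBZ) ⊢ (q_2, ε, BBBBBBBBZ)
All input consumed and state q_2 ∈ F.

Accept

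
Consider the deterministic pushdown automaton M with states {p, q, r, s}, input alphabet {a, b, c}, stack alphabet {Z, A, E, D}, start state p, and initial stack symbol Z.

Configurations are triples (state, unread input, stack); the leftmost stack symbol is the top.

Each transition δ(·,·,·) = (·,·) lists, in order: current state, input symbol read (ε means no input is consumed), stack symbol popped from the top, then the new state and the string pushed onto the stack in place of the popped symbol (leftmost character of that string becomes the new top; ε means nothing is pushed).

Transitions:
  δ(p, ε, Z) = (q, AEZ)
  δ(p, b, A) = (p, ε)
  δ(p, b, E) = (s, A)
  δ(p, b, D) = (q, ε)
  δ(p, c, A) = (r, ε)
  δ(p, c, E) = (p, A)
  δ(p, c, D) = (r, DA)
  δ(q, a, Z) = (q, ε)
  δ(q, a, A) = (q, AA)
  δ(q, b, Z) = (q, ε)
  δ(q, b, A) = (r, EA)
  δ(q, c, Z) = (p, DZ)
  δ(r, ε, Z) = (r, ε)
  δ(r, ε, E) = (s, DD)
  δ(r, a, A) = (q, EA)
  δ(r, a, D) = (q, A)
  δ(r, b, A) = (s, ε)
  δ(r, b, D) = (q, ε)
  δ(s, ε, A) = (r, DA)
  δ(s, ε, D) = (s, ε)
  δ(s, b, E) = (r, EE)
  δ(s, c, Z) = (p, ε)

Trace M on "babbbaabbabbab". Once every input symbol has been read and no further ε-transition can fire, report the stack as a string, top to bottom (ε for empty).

DAAAAAAEZ

(p, babbbaabbabbab, Z)
  ε-move, top Z: go to q, push AEZ → (q, babbbaabbabbab, AEZ)
  read b, top A: go to r, push EA → (r, abbbaabbabbab, EAEZ)
  ε-move, top E: go to s, push DD → (s, abbbaabbabbab, DDAEZ)
  ε-move, top D: go to s, push ε → (s, abbbaabbabbab, DAEZ)
  ε-move, top D: go to s, push ε → (s, abbbaabbabbab, AEZ)
  ε-move, top A: go to r, push DA → (r, abbbaabbabbab, DAEZ)
  read a, top D: go to q, push A → (q, bbbaabbabbab, AAEZ)
  read b, top A: go to r, push EA → (r, bbaabbabbab, EAAEZ)
  ε-move, top E: go to s, push DD → (s, bbaabbabbab, DDAAEZ)
  ε-move, top D: go to s, push ε → (s, bbaabbabbab, DAAEZ)
  ε-move, top D: go to s, push ε → (s, bbaabbabbab, AAEZ)
  ε-move, top A: go to r, push DA → (r, bbaabbabbab, DAAEZ)
  read b, top D: go to q, push ε → (q, baabbabbab, AAEZ)
  read b, top A: go to r, push EA → (r, aabbabbab, EAAEZ)
  ε-move, top E: go to s, push DD → (s, aabbabbab, DDAAEZ)
  ε-move, top D: go to s, push ε → (s, aabbabbab, DAAEZ)
  ε-move, top D: go to s, push ε → (s, aabbabbab, AAEZ)
  ε-move, top A: go to r, push DA → (r, aabbabbab, DAAEZ)
  read a, top D: go to q, push A → (q, abbabbab, AAAEZ)
  read a, top A: go to q, push AA → (q, bbabbab, AAAAEZ)
  read b, top A: go to r, push EA → (r, babbab, EAAAAEZ)
  ε-move, top E: go to s, push DD → (s, babbab, DDAAAAEZ)
  ε-move, top D: go to s, push ε → (s, babbab, DAAAAEZ)
  ε-move, top D: go to s, push ε → (s, babbab, AAAAEZ)
  ε-move, top A: go to r, push DA → (r, babbab, DAAAAEZ)
  read b, top D: go to q, push ε → (q, abbab, AAAAEZ)
  read a, top A: go to q, push AA → (q, bbab, AAAAAEZ)
  read b, top A: go to r, push EA → (r, bab, EAAAAAEZ)
  ε-move, top E: go to s, push DD → (s, bab, DDAAAAAEZ)
  ε-move, top D: go to s, push ε → (s, bab, DAAAAAEZ)
  ε-move, top D: go to s, push ε → (s, bab, AAAAAEZ)
  ε-move, top A: go to r, push DA → (r, bab, DAAAAAEZ)
  read b, top D: go to q, push ε → (q, ab, AAAAAEZ)
  read a, top A: go to q, push AA → (q, b, AAAAAAEZ)
  read b, top A: go to r, push EA → (r, ε, EAAAAAAEZ)
  ε-move, top E: go to s, push DD → (s, ε, DDAAAAAAEZ)
  ε-move, top D: go to s, push ε → (s, ε, DAAAAAAEZ)
  ε-move, top D: go to s, push ε → (s, ε, AAAAAAEZ)
  ε-move, top A: go to r, push DA → (r, ε, DAAAAAAEZ)
All input consumed in state r with stack DAAAAAAEZ.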